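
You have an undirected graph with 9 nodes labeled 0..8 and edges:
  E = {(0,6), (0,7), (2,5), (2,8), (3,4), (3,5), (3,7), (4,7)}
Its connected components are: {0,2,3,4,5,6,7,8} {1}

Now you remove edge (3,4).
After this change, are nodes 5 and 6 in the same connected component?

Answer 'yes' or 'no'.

Initial components: {0,2,3,4,5,6,7,8} {1}
Removing edge (3,4): not a bridge — component count unchanged at 2.
New components: {0,2,3,4,5,6,7,8} {1}
Are 5 and 6 in the same component? yes

Answer: yes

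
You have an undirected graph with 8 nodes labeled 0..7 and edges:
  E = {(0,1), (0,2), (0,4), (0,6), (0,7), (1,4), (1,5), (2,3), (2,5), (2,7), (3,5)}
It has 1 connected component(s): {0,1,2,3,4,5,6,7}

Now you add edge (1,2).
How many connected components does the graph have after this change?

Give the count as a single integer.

Initial component count: 1
Add (1,2): endpoints already in same component. Count unchanged: 1.
New component count: 1

Answer: 1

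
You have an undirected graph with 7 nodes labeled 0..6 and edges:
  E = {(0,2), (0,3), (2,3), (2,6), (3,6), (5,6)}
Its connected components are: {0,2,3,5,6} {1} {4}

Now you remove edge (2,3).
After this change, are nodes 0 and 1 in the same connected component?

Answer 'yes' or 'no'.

Initial components: {0,2,3,5,6} {1} {4}
Removing edge (2,3): not a bridge — component count unchanged at 3.
New components: {0,2,3,5,6} {1} {4}
Are 0 and 1 in the same component? no

Answer: no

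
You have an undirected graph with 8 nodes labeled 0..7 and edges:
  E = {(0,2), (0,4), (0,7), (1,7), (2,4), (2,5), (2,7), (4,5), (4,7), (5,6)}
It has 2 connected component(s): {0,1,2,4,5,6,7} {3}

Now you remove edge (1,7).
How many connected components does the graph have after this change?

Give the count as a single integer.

Initial component count: 2
Remove (1,7): it was a bridge. Count increases: 2 -> 3.
  After removal, components: {0,2,4,5,6,7} {1} {3}
New component count: 3

Answer: 3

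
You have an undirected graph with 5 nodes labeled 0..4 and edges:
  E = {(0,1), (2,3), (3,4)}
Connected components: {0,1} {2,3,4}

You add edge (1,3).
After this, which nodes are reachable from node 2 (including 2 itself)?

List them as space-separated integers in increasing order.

Answer: 0 1 2 3 4

Derivation:
Before: nodes reachable from 2: {2,3,4}
Adding (1,3): merges 2's component with another. Reachability grows.
After: nodes reachable from 2: {0,1,2,3,4}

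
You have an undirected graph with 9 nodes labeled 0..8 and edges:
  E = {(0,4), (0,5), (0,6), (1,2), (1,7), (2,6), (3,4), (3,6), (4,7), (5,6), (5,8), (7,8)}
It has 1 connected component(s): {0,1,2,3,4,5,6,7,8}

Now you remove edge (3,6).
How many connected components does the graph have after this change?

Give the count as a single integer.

Initial component count: 1
Remove (3,6): not a bridge. Count unchanged: 1.
  After removal, components: {0,1,2,3,4,5,6,7,8}
New component count: 1

Answer: 1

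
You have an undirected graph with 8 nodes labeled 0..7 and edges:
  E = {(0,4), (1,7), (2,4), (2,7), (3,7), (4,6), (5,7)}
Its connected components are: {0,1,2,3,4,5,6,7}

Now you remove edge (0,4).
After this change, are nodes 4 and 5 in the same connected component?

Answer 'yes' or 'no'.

Answer: yes

Derivation:
Initial components: {0,1,2,3,4,5,6,7}
Removing edge (0,4): it was a bridge — component count 1 -> 2.
New components: {0} {1,2,3,4,5,6,7}
Are 4 and 5 in the same component? yes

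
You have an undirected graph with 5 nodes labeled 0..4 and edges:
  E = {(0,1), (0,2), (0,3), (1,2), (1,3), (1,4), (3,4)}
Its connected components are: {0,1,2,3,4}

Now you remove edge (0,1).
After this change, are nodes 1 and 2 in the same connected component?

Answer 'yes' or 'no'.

Initial components: {0,1,2,3,4}
Removing edge (0,1): not a bridge — component count unchanged at 1.
New components: {0,1,2,3,4}
Are 1 and 2 in the same component? yes

Answer: yes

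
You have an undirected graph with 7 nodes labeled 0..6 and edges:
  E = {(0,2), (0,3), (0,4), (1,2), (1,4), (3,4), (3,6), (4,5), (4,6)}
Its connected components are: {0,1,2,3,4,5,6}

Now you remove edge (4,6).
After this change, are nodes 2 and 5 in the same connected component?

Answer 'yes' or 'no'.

Answer: yes

Derivation:
Initial components: {0,1,2,3,4,5,6}
Removing edge (4,6): not a bridge — component count unchanged at 1.
New components: {0,1,2,3,4,5,6}
Are 2 and 5 in the same component? yes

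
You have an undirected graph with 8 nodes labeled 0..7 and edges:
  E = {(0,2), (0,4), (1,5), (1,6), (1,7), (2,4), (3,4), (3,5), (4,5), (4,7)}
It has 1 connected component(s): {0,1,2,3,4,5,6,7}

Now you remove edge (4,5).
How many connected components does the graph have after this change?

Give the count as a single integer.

Initial component count: 1
Remove (4,5): not a bridge. Count unchanged: 1.
  After removal, components: {0,1,2,3,4,5,6,7}
New component count: 1

Answer: 1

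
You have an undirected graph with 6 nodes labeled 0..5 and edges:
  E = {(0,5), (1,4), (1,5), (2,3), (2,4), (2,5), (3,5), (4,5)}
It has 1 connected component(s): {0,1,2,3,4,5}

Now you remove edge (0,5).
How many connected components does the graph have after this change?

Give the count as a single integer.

Initial component count: 1
Remove (0,5): it was a bridge. Count increases: 1 -> 2.
  After removal, components: {0} {1,2,3,4,5}
New component count: 2

Answer: 2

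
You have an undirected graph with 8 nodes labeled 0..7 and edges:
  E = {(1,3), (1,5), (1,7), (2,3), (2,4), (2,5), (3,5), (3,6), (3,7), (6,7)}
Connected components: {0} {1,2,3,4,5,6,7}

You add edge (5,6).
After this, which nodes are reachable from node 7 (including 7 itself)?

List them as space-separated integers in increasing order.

Before: nodes reachable from 7: {1,2,3,4,5,6,7}
Adding (5,6): both endpoints already in same component. Reachability from 7 unchanged.
After: nodes reachable from 7: {1,2,3,4,5,6,7}

Answer: 1 2 3 4 5 6 7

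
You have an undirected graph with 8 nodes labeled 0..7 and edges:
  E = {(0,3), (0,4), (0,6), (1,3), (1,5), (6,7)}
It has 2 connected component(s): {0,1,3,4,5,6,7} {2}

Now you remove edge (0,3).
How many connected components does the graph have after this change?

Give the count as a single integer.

Answer: 3

Derivation:
Initial component count: 2
Remove (0,3): it was a bridge. Count increases: 2 -> 3.
  After removal, components: {0,4,6,7} {1,3,5} {2}
New component count: 3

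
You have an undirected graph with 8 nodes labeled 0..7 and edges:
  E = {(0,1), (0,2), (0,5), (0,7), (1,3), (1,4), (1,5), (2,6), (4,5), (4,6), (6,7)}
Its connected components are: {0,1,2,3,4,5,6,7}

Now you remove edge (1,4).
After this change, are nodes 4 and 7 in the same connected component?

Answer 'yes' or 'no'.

Initial components: {0,1,2,3,4,5,6,7}
Removing edge (1,4): not a bridge — component count unchanged at 1.
New components: {0,1,2,3,4,5,6,7}
Are 4 and 7 in the same component? yes

Answer: yes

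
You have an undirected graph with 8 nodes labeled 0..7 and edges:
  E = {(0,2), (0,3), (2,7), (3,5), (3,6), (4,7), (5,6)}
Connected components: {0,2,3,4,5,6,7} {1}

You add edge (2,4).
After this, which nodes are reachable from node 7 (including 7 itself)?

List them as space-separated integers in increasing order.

Before: nodes reachable from 7: {0,2,3,4,5,6,7}
Adding (2,4): both endpoints already in same component. Reachability from 7 unchanged.
After: nodes reachable from 7: {0,2,3,4,5,6,7}

Answer: 0 2 3 4 5 6 7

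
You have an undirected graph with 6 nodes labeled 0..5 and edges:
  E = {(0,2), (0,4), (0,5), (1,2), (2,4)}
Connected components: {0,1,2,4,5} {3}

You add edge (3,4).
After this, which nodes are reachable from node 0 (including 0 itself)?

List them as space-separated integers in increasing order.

Answer: 0 1 2 3 4 5

Derivation:
Before: nodes reachable from 0: {0,1,2,4,5}
Adding (3,4): merges 0's component with another. Reachability grows.
After: nodes reachable from 0: {0,1,2,3,4,5}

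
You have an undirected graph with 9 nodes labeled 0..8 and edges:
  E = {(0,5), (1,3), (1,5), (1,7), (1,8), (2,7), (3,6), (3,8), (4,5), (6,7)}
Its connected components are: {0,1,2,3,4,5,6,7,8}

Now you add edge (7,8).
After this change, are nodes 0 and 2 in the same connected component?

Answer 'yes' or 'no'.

Initial components: {0,1,2,3,4,5,6,7,8}
Adding edge (7,8): both already in same component {0,1,2,3,4,5,6,7,8}. No change.
New components: {0,1,2,3,4,5,6,7,8}
Are 0 and 2 in the same component? yes

Answer: yes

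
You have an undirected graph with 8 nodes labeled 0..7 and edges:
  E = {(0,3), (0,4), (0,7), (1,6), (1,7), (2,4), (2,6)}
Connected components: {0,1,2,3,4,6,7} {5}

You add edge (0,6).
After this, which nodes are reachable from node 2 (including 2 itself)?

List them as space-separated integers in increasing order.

Answer: 0 1 2 3 4 6 7

Derivation:
Before: nodes reachable from 2: {0,1,2,3,4,6,7}
Adding (0,6): both endpoints already in same component. Reachability from 2 unchanged.
After: nodes reachable from 2: {0,1,2,3,4,6,7}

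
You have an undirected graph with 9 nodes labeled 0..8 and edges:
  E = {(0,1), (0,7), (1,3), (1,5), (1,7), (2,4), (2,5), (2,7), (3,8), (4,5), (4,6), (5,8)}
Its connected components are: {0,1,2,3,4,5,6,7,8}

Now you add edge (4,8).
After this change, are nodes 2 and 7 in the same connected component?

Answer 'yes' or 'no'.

Answer: yes

Derivation:
Initial components: {0,1,2,3,4,5,6,7,8}
Adding edge (4,8): both already in same component {0,1,2,3,4,5,6,7,8}. No change.
New components: {0,1,2,3,4,5,6,7,8}
Are 2 and 7 in the same component? yes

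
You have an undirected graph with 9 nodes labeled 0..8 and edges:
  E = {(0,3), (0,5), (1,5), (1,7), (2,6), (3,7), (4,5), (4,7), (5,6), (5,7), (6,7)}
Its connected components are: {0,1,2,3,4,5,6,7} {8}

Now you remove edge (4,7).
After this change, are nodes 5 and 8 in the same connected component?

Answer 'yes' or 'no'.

Answer: no

Derivation:
Initial components: {0,1,2,3,4,5,6,7} {8}
Removing edge (4,7): not a bridge — component count unchanged at 2.
New components: {0,1,2,3,4,5,6,7} {8}
Are 5 and 8 in the same component? no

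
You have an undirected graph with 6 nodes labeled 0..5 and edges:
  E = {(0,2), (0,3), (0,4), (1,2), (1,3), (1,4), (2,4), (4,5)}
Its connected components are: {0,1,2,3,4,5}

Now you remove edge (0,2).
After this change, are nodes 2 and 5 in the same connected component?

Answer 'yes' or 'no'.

Initial components: {0,1,2,3,4,5}
Removing edge (0,2): not a bridge — component count unchanged at 1.
New components: {0,1,2,3,4,5}
Are 2 and 5 in the same component? yes

Answer: yes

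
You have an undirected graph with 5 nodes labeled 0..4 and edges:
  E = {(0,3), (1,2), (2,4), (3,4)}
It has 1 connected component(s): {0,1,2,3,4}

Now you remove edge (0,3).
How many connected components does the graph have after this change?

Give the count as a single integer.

Initial component count: 1
Remove (0,3): it was a bridge. Count increases: 1 -> 2.
  After removal, components: {0} {1,2,3,4}
New component count: 2

Answer: 2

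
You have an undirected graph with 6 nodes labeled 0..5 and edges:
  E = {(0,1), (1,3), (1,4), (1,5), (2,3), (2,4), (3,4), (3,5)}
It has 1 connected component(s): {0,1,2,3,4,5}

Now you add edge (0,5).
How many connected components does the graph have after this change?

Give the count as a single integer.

Answer: 1

Derivation:
Initial component count: 1
Add (0,5): endpoints already in same component. Count unchanged: 1.
New component count: 1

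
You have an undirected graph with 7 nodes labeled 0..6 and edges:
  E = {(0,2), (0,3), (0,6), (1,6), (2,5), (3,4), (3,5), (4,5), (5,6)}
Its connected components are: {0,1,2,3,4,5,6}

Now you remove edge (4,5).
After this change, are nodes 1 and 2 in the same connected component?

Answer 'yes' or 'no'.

Initial components: {0,1,2,3,4,5,6}
Removing edge (4,5): not a bridge — component count unchanged at 1.
New components: {0,1,2,3,4,5,6}
Are 1 and 2 in the same component? yes

Answer: yes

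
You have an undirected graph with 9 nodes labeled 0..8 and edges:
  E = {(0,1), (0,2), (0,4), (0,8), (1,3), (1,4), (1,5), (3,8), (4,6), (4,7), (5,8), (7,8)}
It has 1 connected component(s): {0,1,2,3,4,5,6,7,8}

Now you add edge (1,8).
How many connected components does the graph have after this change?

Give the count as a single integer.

Answer: 1

Derivation:
Initial component count: 1
Add (1,8): endpoints already in same component. Count unchanged: 1.
New component count: 1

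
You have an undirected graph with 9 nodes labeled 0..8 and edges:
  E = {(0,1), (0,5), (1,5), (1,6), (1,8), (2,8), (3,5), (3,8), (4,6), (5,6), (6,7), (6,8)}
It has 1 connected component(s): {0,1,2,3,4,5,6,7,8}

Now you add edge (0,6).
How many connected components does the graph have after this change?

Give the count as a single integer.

Initial component count: 1
Add (0,6): endpoints already in same component. Count unchanged: 1.
New component count: 1

Answer: 1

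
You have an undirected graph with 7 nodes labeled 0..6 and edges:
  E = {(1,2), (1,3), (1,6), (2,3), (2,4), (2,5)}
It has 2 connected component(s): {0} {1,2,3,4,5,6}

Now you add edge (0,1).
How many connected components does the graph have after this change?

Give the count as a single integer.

Answer: 1

Derivation:
Initial component count: 2
Add (0,1): merges two components. Count decreases: 2 -> 1.
New component count: 1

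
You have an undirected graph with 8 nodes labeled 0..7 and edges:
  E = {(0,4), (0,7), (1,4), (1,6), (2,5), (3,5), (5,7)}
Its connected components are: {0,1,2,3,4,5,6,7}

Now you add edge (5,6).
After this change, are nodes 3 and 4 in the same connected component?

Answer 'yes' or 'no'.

Answer: yes

Derivation:
Initial components: {0,1,2,3,4,5,6,7}
Adding edge (5,6): both already in same component {0,1,2,3,4,5,6,7}. No change.
New components: {0,1,2,3,4,5,6,7}
Are 3 and 4 in the same component? yes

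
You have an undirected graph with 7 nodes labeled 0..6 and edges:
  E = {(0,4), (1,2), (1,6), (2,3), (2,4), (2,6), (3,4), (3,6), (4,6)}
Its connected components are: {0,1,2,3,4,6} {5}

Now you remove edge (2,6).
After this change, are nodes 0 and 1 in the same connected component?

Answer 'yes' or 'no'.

Answer: yes

Derivation:
Initial components: {0,1,2,3,4,6} {5}
Removing edge (2,6): not a bridge — component count unchanged at 2.
New components: {0,1,2,3,4,6} {5}
Are 0 and 1 in the same component? yes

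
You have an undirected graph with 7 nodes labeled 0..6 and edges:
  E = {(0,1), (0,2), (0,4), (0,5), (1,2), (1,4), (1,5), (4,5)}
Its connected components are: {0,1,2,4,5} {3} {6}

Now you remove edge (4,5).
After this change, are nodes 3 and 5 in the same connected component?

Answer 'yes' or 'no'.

Initial components: {0,1,2,4,5} {3} {6}
Removing edge (4,5): not a bridge — component count unchanged at 3.
New components: {0,1,2,4,5} {3} {6}
Are 3 and 5 in the same component? no

Answer: no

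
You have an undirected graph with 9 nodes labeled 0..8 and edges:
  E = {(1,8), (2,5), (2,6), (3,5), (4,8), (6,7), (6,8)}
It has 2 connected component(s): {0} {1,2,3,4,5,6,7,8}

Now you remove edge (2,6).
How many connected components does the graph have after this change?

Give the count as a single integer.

Initial component count: 2
Remove (2,6): it was a bridge. Count increases: 2 -> 3.
  After removal, components: {0} {1,4,6,7,8} {2,3,5}
New component count: 3

Answer: 3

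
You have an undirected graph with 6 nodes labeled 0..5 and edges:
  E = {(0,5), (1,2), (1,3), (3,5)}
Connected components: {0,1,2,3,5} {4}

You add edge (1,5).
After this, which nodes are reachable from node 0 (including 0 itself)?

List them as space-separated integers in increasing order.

Before: nodes reachable from 0: {0,1,2,3,5}
Adding (1,5): both endpoints already in same component. Reachability from 0 unchanged.
After: nodes reachable from 0: {0,1,2,3,5}

Answer: 0 1 2 3 5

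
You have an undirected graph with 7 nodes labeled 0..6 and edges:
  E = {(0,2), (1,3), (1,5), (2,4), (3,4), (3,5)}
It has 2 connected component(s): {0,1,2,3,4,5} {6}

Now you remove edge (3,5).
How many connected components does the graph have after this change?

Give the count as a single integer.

Initial component count: 2
Remove (3,5): not a bridge. Count unchanged: 2.
  After removal, components: {0,1,2,3,4,5} {6}
New component count: 2

Answer: 2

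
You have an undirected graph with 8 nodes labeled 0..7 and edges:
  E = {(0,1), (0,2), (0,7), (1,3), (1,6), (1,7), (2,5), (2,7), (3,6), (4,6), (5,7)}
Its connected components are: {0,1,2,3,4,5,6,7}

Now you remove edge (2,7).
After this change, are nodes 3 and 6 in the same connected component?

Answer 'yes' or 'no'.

Answer: yes

Derivation:
Initial components: {0,1,2,3,4,5,6,7}
Removing edge (2,7): not a bridge — component count unchanged at 1.
New components: {0,1,2,3,4,5,6,7}
Are 3 and 6 in the same component? yes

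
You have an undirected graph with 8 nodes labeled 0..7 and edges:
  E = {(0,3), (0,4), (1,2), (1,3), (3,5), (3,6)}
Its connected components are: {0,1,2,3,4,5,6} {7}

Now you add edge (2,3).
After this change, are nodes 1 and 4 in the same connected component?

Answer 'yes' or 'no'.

Initial components: {0,1,2,3,4,5,6} {7}
Adding edge (2,3): both already in same component {0,1,2,3,4,5,6}. No change.
New components: {0,1,2,3,4,5,6} {7}
Are 1 and 4 in the same component? yes

Answer: yes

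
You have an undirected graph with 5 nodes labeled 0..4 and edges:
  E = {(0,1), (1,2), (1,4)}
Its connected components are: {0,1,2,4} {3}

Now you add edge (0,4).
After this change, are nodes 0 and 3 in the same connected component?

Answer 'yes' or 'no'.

Answer: no

Derivation:
Initial components: {0,1,2,4} {3}
Adding edge (0,4): both already in same component {0,1,2,4}. No change.
New components: {0,1,2,4} {3}
Are 0 and 3 in the same component? no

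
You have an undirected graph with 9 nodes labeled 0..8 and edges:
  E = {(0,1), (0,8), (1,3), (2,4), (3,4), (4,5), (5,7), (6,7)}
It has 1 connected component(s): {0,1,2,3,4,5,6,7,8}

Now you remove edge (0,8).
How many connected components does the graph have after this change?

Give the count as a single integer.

Initial component count: 1
Remove (0,8): it was a bridge. Count increases: 1 -> 2.
  After removal, components: {0,1,2,3,4,5,6,7} {8}
New component count: 2

Answer: 2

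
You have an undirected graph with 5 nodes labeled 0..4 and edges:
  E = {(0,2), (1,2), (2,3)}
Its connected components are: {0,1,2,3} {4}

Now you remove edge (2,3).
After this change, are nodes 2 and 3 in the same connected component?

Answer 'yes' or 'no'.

Answer: no

Derivation:
Initial components: {0,1,2,3} {4}
Removing edge (2,3): it was a bridge — component count 2 -> 3.
New components: {0,1,2} {3} {4}
Are 2 and 3 in the same component? no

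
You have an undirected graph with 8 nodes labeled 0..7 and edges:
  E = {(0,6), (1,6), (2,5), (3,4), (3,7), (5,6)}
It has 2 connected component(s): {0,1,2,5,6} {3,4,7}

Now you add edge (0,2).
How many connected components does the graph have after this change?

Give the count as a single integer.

Answer: 2

Derivation:
Initial component count: 2
Add (0,2): endpoints already in same component. Count unchanged: 2.
New component count: 2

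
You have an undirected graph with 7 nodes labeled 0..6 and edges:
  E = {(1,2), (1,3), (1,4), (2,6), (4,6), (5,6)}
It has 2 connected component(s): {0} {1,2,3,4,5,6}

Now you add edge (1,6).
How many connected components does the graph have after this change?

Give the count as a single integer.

Answer: 2

Derivation:
Initial component count: 2
Add (1,6): endpoints already in same component. Count unchanged: 2.
New component count: 2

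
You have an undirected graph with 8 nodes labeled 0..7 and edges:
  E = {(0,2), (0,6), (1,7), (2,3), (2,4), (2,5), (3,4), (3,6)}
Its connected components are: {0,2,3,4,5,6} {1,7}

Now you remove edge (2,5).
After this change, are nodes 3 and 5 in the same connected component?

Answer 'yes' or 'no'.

Initial components: {0,2,3,4,5,6} {1,7}
Removing edge (2,5): it was a bridge — component count 2 -> 3.
New components: {0,2,3,4,6} {1,7} {5}
Are 3 and 5 in the same component? no

Answer: no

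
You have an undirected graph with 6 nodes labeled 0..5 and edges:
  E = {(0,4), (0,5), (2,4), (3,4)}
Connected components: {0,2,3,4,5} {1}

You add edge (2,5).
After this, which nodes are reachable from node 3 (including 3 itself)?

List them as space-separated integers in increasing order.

Before: nodes reachable from 3: {0,2,3,4,5}
Adding (2,5): both endpoints already in same component. Reachability from 3 unchanged.
After: nodes reachable from 3: {0,2,3,4,5}

Answer: 0 2 3 4 5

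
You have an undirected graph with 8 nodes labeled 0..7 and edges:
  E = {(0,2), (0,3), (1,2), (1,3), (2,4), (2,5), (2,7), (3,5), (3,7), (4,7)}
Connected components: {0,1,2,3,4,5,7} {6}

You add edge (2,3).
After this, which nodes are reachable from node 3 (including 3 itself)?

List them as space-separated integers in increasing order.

Answer: 0 1 2 3 4 5 7

Derivation:
Before: nodes reachable from 3: {0,1,2,3,4,5,7}
Adding (2,3): both endpoints already in same component. Reachability from 3 unchanged.
After: nodes reachable from 3: {0,1,2,3,4,5,7}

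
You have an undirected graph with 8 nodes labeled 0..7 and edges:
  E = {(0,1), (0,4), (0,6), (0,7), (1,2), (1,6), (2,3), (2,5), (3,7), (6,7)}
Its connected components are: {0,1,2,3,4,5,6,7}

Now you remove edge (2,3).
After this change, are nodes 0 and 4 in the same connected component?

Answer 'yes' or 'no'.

Answer: yes

Derivation:
Initial components: {0,1,2,3,4,5,6,7}
Removing edge (2,3): not a bridge — component count unchanged at 1.
New components: {0,1,2,3,4,5,6,7}
Are 0 and 4 in the same component? yes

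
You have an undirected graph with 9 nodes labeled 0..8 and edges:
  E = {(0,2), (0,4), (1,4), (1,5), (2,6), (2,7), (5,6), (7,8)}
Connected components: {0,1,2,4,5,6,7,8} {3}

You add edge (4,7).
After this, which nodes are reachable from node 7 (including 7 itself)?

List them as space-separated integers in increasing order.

Answer: 0 1 2 4 5 6 7 8

Derivation:
Before: nodes reachable from 7: {0,1,2,4,5,6,7,8}
Adding (4,7): both endpoints already in same component. Reachability from 7 unchanged.
After: nodes reachable from 7: {0,1,2,4,5,6,7,8}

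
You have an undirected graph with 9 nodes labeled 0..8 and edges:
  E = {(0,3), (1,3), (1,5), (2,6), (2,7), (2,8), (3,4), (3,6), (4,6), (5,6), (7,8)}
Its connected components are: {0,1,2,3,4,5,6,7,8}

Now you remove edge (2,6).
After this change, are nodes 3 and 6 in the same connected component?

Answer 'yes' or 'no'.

Answer: yes

Derivation:
Initial components: {0,1,2,3,4,5,6,7,8}
Removing edge (2,6): it was a bridge — component count 1 -> 2.
New components: {0,1,3,4,5,6} {2,7,8}
Are 3 and 6 in the same component? yes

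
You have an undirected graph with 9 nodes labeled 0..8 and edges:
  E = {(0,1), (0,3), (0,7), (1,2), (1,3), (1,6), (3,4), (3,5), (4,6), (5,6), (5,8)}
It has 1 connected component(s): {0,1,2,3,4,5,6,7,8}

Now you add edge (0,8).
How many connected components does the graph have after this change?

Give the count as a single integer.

Answer: 1

Derivation:
Initial component count: 1
Add (0,8): endpoints already in same component. Count unchanged: 1.
New component count: 1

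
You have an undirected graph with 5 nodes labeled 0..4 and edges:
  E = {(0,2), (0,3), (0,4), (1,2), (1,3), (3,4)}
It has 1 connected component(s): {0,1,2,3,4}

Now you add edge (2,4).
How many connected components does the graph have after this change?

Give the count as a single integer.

Answer: 1

Derivation:
Initial component count: 1
Add (2,4): endpoints already in same component. Count unchanged: 1.
New component count: 1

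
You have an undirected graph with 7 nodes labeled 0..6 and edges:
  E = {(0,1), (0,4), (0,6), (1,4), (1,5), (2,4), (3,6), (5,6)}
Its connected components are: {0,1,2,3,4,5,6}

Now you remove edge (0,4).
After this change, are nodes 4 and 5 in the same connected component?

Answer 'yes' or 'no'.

Initial components: {0,1,2,3,4,5,6}
Removing edge (0,4): not a bridge — component count unchanged at 1.
New components: {0,1,2,3,4,5,6}
Are 4 and 5 in the same component? yes

Answer: yes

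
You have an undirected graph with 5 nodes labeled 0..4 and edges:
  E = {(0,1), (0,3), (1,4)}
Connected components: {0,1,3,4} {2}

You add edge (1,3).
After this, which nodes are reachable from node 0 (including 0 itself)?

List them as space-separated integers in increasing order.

Before: nodes reachable from 0: {0,1,3,4}
Adding (1,3): both endpoints already in same component. Reachability from 0 unchanged.
After: nodes reachable from 0: {0,1,3,4}

Answer: 0 1 3 4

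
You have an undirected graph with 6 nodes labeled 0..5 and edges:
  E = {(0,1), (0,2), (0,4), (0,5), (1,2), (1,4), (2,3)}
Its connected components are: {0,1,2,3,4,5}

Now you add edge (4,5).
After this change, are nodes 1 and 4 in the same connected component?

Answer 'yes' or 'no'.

Answer: yes

Derivation:
Initial components: {0,1,2,3,4,5}
Adding edge (4,5): both already in same component {0,1,2,3,4,5}. No change.
New components: {0,1,2,3,4,5}
Are 1 and 4 in the same component? yes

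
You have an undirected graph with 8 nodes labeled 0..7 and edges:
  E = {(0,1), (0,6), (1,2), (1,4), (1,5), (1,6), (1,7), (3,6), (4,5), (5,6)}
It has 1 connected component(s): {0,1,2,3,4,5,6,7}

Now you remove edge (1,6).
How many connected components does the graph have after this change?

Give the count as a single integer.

Initial component count: 1
Remove (1,6): not a bridge. Count unchanged: 1.
  After removal, components: {0,1,2,3,4,5,6,7}
New component count: 1

Answer: 1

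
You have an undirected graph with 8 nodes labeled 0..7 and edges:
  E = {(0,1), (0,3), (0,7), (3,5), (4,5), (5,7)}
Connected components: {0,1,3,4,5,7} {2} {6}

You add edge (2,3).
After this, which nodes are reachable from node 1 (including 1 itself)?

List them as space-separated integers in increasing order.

Answer: 0 1 2 3 4 5 7

Derivation:
Before: nodes reachable from 1: {0,1,3,4,5,7}
Adding (2,3): merges 1's component with another. Reachability grows.
After: nodes reachable from 1: {0,1,2,3,4,5,7}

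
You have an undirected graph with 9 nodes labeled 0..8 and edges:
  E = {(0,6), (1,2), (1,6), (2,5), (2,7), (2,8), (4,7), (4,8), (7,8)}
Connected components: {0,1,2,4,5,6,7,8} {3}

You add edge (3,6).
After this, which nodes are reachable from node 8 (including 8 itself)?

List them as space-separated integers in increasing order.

Before: nodes reachable from 8: {0,1,2,4,5,6,7,8}
Adding (3,6): merges 8's component with another. Reachability grows.
After: nodes reachable from 8: {0,1,2,3,4,5,6,7,8}

Answer: 0 1 2 3 4 5 6 7 8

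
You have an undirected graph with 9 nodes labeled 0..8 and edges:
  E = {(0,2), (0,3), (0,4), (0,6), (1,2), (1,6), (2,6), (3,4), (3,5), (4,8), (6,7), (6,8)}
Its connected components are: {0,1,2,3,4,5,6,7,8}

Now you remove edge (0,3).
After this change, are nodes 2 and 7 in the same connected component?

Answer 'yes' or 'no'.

Initial components: {0,1,2,3,4,5,6,7,8}
Removing edge (0,3): not a bridge — component count unchanged at 1.
New components: {0,1,2,3,4,5,6,7,8}
Are 2 and 7 in the same component? yes

Answer: yes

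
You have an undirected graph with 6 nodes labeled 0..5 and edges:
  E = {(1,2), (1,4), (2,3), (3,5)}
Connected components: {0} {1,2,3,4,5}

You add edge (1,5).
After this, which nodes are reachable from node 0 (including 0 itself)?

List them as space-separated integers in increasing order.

Answer: 0

Derivation:
Before: nodes reachable from 0: {0}
Adding (1,5): both endpoints already in same component. Reachability from 0 unchanged.
After: nodes reachable from 0: {0}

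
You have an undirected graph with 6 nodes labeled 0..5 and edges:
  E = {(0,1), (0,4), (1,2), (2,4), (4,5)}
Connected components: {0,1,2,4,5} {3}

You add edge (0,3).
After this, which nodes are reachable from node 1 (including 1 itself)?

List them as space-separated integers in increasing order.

Before: nodes reachable from 1: {0,1,2,4,5}
Adding (0,3): merges 1's component with another. Reachability grows.
After: nodes reachable from 1: {0,1,2,3,4,5}

Answer: 0 1 2 3 4 5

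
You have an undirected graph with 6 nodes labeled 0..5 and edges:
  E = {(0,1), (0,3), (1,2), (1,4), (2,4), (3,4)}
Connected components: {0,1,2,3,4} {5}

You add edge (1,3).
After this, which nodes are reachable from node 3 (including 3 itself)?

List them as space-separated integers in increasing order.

Answer: 0 1 2 3 4

Derivation:
Before: nodes reachable from 3: {0,1,2,3,4}
Adding (1,3): both endpoints already in same component. Reachability from 3 unchanged.
After: nodes reachable from 3: {0,1,2,3,4}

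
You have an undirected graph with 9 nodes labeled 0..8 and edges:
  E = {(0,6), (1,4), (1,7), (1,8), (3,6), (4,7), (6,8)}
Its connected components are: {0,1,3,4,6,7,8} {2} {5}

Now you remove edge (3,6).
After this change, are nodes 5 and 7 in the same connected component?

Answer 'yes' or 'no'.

Initial components: {0,1,3,4,6,7,8} {2} {5}
Removing edge (3,6): it was a bridge — component count 3 -> 4.
New components: {0,1,4,6,7,8} {2} {3} {5}
Are 5 and 7 in the same component? no

Answer: no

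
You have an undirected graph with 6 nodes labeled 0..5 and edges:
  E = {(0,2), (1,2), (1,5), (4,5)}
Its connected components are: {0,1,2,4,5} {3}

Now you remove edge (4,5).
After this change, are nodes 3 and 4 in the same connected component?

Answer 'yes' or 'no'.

Initial components: {0,1,2,4,5} {3}
Removing edge (4,5): it was a bridge — component count 2 -> 3.
New components: {0,1,2,5} {3} {4}
Are 3 and 4 in the same component? no

Answer: no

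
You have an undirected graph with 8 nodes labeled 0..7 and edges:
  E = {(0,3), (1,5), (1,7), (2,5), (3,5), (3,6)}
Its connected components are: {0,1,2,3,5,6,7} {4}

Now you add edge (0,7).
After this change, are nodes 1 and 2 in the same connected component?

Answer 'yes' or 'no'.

Initial components: {0,1,2,3,5,6,7} {4}
Adding edge (0,7): both already in same component {0,1,2,3,5,6,7}. No change.
New components: {0,1,2,3,5,6,7} {4}
Are 1 and 2 in the same component? yes

Answer: yes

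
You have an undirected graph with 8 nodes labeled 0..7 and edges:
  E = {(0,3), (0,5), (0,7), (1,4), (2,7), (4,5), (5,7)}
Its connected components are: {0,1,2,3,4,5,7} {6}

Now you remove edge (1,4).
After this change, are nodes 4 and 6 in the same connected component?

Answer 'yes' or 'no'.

Answer: no

Derivation:
Initial components: {0,1,2,3,4,5,7} {6}
Removing edge (1,4): it was a bridge — component count 2 -> 3.
New components: {0,2,3,4,5,7} {1} {6}
Are 4 and 6 in the same component? no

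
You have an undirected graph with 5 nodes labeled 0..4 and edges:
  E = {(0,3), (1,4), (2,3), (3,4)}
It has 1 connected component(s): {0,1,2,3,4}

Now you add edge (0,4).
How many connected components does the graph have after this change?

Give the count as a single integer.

Initial component count: 1
Add (0,4): endpoints already in same component. Count unchanged: 1.
New component count: 1

Answer: 1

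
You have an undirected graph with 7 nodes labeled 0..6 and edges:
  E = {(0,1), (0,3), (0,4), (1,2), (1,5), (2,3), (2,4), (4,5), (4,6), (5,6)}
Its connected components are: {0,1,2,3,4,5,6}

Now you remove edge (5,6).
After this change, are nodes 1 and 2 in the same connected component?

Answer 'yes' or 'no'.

Initial components: {0,1,2,3,4,5,6}
Removing edge (5,6): not a bridge — component count unchanged at 1.
New components: {0,1,2,3,4,5,6}
Are 1 and 2 in the same component? yes

Answer: yes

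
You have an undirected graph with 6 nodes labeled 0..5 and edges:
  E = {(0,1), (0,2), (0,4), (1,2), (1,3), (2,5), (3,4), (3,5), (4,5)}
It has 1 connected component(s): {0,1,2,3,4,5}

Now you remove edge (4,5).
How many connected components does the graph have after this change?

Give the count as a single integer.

Answer: 1

Derivation:
Initial component count: 1
Remove (4,5): not a bridge. Count unchanged: 1.
  After removal, components: {0,1,2,3,4,5}
New component count: 1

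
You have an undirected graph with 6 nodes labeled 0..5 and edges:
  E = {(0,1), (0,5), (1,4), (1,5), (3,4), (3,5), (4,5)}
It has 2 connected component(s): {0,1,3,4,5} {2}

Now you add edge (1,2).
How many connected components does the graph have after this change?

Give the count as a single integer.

Answer: 1

Derivation:
Initial component count: 2
Add (1,2): merges two components. Count decreases: 2 -> 1.
New component count: 1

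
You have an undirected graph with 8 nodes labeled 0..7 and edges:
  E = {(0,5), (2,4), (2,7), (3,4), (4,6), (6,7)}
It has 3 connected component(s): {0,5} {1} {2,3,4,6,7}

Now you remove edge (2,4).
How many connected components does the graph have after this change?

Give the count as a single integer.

Answer: 3

Derivation:
Initial component count: 3
Remove (2,4): not a bridge. Count unchanged: 3.
  After removal, components: {0,5} {1} {2,3,4,6,7}
New component count: 3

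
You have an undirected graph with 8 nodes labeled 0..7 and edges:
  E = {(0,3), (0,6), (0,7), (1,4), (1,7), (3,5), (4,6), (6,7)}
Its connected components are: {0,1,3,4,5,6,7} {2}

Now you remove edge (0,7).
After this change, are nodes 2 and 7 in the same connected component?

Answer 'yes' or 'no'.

Initial components: {0,1,3,4,5,6,7} {2}
Removing edge (0,7): not a bridge — component count unchanged at 2.
New components: {0,1,3,4,5,6,7} {2}
Are 2 and 7 in the same component? no

Answer: no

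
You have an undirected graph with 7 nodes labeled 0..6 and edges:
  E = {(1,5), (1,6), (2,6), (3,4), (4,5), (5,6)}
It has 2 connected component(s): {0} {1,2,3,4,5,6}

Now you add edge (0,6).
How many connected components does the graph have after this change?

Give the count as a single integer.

Answer: 1

Derivation:
Initial component count: 2
Add (0,6): merges two components. Count decreases: 2 -> 1.
New component count: 1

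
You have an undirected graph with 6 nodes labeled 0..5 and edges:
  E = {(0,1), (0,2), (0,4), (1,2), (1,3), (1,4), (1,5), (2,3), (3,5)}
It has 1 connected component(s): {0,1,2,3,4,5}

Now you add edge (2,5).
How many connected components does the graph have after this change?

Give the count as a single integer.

Initial component count: 1
Add (2,5): endpoints already in same component. Count unchanged: 1.
New component count: 1

Answer: 1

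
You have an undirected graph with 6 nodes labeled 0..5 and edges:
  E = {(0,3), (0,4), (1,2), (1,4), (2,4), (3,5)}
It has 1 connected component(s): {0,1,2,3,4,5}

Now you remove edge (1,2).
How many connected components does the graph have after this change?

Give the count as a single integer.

Initial component count: 1
Remove (1,2): not a bridge. Count unchanged: 1.
  After removal, components: {0,1,2,3,4,5}
New component count: 1

Answer: 1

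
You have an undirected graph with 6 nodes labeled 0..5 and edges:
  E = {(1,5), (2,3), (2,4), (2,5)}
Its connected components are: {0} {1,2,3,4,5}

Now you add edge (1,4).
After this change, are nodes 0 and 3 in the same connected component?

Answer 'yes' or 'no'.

Initial components: {0} {1,2,3,4,5}
Adding edge (1,4): both already in same component {1,2,3,4,5}. No change.
New components: {0} {1,2,3,4,5}
Are 0 and 3 in the same component? no

Answer: no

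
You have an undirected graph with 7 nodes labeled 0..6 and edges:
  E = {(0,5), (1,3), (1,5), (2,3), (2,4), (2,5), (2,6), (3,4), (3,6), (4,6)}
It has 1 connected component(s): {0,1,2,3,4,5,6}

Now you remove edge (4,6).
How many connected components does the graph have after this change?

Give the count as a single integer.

Answer: 1

Derivation:
Initial component count: 1
Remove (4,6): not a bridge. Count unchanged: 1.
  After removal, components: {0,1,2,3,4,5,6}
New component count: 1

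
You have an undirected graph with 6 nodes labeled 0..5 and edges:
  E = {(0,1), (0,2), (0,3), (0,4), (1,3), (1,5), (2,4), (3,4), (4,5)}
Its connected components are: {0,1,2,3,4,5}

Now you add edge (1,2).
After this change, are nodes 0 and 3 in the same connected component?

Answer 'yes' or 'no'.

Initial components: {0,1,2,3,4,5}
Adding edge (1,2): both already in same component {0,1,2,3,4,5}. No change.
New components: {0,1,2,3,4,5}
Are 0 and 3 in the same component? yes

Answer: yes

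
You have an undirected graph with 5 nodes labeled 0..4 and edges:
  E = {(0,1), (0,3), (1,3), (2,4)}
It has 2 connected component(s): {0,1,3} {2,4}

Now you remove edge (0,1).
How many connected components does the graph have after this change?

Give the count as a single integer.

Answer: 2

Derivation:
Initial component count: 2
Remove (0,1): not a bridge. Count unchanged: 2.
  After removal, components: {0,1,3} {2,4}
New component count: 2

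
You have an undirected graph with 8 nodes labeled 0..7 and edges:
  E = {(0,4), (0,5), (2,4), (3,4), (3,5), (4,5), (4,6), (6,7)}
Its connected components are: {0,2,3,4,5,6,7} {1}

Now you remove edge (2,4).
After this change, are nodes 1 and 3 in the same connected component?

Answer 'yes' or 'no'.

Initial components: {0,2,3,4,5,6,7} {1}
Removing edge (2,4): it was a bridge — component count 2 -> 3.
New components: {0,3,4,5,6,7} {1} {2}
Are 1 and 3 in the same component? no

Answer: no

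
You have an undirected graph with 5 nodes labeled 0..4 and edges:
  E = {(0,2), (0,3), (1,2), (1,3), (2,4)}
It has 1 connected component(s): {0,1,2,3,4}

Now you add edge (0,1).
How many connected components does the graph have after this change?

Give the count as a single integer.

Initial component count: 1
Add (0,1): endpoints already in same component. Count unchanged: 1.
New component count: 1

Answer: 1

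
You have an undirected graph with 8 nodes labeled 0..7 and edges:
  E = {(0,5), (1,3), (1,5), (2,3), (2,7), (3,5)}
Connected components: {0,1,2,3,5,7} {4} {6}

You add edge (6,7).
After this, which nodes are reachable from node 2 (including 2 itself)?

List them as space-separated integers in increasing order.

Answer: 0 1 2 3 5 6 7

Derivation:
Before: nodes reachable from 2: {0,1,2,3,5,7}
Adding (6,7): merges 2's component with another. Reachability grows.
After: nodes reachable from 2: {0,1,2,3,5,6,7}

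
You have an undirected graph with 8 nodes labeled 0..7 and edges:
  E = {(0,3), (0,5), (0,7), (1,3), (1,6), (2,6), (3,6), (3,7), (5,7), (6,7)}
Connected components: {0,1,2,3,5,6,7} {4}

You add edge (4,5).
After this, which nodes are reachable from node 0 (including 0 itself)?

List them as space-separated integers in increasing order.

Answer: 0 1 2 3 4 5 6 7

Derivation:
Before: nodes reachable from 0: {0,1,2,3,5,6,7}
Adding (4,5): merges 0's component with another. Reachability grows.
After: nodes reachable from 0: {0,1,2,3,4,5,6,7}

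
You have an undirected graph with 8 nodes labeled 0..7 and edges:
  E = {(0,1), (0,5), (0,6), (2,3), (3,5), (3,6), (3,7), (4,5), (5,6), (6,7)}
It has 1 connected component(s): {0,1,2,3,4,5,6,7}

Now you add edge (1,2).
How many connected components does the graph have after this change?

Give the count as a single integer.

Answer: 1

Derivation:
Initial component count: 1
Add (1,2): endpoints already in same component. Count unchanged: 1.
New component count: 1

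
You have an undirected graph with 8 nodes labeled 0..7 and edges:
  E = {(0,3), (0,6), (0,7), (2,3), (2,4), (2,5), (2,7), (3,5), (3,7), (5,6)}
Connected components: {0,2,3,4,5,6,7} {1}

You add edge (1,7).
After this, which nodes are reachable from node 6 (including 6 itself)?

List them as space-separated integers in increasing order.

Before: nodes reachable from 6: {0,2,3,4,5,6,7}
Adding (1,7): merges 6's component with another. Reachability grows.
After: nodes reachable from 6: {0,1,2,3,4,5,6,7}

Answer: 0 1 2 3 4 5 6 7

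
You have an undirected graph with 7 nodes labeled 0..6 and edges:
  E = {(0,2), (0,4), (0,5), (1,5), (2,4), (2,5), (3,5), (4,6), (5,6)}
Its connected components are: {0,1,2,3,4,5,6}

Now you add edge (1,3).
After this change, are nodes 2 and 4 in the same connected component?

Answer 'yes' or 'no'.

Initial components: {0,1,2,3,4,5,6}
Adding edge (1,3): both already in same component {0,1,2,3,4,5,6}. No change.
New components: {0,1,2,3,4,5,6}
Are 2 and 4 in the same component? yes

Answer: yes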